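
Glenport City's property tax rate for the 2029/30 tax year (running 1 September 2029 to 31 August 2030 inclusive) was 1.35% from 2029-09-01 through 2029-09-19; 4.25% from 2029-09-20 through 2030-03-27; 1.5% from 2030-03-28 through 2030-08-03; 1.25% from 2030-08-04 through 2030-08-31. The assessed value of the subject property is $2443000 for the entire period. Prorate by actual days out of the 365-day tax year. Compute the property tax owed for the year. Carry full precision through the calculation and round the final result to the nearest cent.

$70773.38

2029-09-01 to 2029-09-19: 19 days at 1.35% → $2443000 × 1.35% × 19/365 = $1716.7932
2029-09-20 to 2030-03-27: 189 days at 4.25% → $2443000 × 4.25% × 189/365 = $53762.7329
2030-03-28 to 2030-08-03: 129 days at 1.5% → $2443000 × 1.5% × 129/365 = $12951.2466
2030-08-04 to 2030-08-31: 28 days at 1.25% → $2443000 × 1.25% × 28/365 = $2342.6027
Total = $70773.3753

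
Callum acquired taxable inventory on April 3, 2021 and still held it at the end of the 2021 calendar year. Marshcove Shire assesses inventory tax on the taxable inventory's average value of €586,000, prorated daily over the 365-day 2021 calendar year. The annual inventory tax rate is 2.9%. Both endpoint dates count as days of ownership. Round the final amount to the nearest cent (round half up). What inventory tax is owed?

€12,710.58

Days held (April 3 – December 31, 2021): 273 out of 365
Tax = €586,000 × 2.9% × 273/365 = €12,710.5808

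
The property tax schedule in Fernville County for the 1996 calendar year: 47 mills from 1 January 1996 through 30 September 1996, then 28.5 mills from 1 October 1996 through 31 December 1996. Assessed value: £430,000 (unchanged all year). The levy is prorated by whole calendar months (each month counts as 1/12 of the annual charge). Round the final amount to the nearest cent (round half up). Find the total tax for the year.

1 January – 30 September 1996: 9 months at 47 mills → £430,000 × 4.7% × 9/12 = £15,157.5000
1 October – 31 December 1996: 3 months at 28.5 mills → £430,000 × 2.85% × 3/12 = £3,063.7500
Total = £18,221.2500

£18,221.25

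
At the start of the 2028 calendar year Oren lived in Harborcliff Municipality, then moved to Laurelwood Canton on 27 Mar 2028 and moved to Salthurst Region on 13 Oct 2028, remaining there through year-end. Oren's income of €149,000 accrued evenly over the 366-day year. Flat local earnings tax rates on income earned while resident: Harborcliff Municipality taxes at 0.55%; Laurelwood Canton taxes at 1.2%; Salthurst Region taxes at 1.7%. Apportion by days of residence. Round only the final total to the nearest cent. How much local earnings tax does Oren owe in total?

€1,723.27

Harborcliff Municipality, 1 Jan – 26 Mar 2028: 86 days → €149,000 × 0.55% × 86/366 = €192.5601
Laurelwood Canton, 27 Mar – 12 Oct 2028: 200 days → €149,000 × 1.2% × 200/366 = €977.0492
Salthurst Region, 13 Oct – 31 Dec 2028: 80 days → €149,000 × 1.7% × 80/366 = €553.6612
Total = €1,723.2705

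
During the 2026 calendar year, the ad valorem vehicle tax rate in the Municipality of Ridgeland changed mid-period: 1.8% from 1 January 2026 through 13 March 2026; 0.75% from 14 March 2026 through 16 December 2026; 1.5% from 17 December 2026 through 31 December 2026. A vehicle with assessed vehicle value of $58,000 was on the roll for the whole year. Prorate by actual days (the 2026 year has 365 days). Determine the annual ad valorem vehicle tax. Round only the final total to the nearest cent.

$573.01

1 January – 13 March 2026: 72 days at 1.8% → $58,000 × 1.8% × 72/365 = $205.9397
14 March – 16 December 2026: 278 days at 0.75% → $58,000 × 0.75% × 278/365 = $331.3151
17 December – 31 December 2026: 15 days at 1.5% → $58,000 × 1.5% × 15/365 = $35.7534
Total = $573.0082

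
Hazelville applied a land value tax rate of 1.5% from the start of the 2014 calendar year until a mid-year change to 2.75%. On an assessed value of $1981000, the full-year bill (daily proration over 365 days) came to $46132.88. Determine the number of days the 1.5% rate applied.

123 days

Let d = days at the first rate; then 365 − d days at the second rate.
$1981000 × [1.5%·d + 2.75%·(365−d)] / 365 = $46132.88
Solving gives d = 123, so the new rate took effect on 4 May 2014.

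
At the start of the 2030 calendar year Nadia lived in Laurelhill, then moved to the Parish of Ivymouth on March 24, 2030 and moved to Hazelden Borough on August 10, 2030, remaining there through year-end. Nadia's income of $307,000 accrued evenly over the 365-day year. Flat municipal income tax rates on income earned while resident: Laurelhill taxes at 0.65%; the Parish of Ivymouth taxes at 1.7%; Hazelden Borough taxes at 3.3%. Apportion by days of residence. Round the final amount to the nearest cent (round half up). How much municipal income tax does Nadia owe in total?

Laurelhill, January 1 – March 23, 2030: 82 days → $307,000 × 0.65% × 82/365 = $448.3041
The Parish of Ivymouth, March 24 – August 9, 2030: 139 days → $307,000 × 1.7% × 139/365 = $1,987.5096
Hazelden Borough, August 10 – December 31, 2030: 144 days → $307,000 × 3.3% × 144/365 = $3,996.8877
Total = $6,432.7014

$6,432.70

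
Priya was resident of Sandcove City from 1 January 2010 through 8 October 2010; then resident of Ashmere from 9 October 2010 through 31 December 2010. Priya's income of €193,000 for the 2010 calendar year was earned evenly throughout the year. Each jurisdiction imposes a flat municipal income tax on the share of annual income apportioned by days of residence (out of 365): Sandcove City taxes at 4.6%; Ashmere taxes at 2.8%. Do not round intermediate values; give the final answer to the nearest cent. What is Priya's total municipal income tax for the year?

€8,078.50

Sandcove City, 1 January – 8 October 2010: 281 days → €193,000 × 4.6% × 281/365 = €6,834.8438
Ashmere, 9 October – 31 December 2010: 84 days → €193,000 × 2.8% × 84/365 = €1,243.6603
Total = €8,078.5041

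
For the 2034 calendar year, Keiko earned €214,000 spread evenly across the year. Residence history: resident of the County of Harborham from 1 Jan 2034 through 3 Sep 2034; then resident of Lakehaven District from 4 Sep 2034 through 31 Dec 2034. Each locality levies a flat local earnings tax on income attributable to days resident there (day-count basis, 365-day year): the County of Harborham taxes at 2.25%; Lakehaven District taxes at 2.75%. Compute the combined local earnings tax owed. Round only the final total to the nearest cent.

€5,163.85

The County of Harborham, 1 Jan – 3 Sep 2034: 246 days → €214,000 × 2.25% × 246/365 = €3,245.1781
Lakehaven District, 4 Sep – 31 Dec 2034: 119 days → €214,000 × 2.75% × 119/365 = €1,918.6712
Total = €5,163.8493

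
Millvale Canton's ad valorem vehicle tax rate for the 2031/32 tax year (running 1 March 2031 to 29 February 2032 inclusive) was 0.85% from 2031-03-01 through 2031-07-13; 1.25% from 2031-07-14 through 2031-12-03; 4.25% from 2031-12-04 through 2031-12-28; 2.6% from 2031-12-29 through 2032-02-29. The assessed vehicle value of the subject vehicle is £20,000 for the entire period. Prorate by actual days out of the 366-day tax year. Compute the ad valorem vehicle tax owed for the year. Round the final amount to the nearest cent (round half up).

2031-03-01 to 2031-07-13: 135 days at 0.85% → £20,000 × 0.85% × 135/366 = £62.7049
2031-07-14 to 2031-12-03: 143 days at 1.25% → £20,000 × 1.25% × 143/366 = £97.6776
2031-12-04 to 2031-12-28: 25 days at 4.25% → £20,000 × 4.25% × 25/366 = £58.0601
2031-12-29 to 2032-02-29: 63 days at 2.6% → £20,000 × 2.6% × 63/366 = £89.5082
Total = £307.9508

£307.95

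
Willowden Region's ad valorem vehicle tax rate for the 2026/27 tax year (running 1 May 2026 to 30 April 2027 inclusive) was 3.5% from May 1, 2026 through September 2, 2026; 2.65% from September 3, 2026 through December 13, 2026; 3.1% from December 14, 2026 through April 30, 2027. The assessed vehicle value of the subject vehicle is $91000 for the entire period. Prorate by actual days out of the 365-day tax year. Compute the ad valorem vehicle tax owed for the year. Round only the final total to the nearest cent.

May 1 – September 2, 2026: 125 days at 3.5% → $91000 × 3.5% × 125/365 = $1090.7534
September 3 – December 13, 2026: 102 days at 2.65% → $91000 × 2.65% × 102/365 = $673.8986
December 14, 2026 – April 30, 2027: 138 days at 3.1% → $91000 × 3.1% × 138/365 = $1066.5699
Total = $2831.2219

$2831.22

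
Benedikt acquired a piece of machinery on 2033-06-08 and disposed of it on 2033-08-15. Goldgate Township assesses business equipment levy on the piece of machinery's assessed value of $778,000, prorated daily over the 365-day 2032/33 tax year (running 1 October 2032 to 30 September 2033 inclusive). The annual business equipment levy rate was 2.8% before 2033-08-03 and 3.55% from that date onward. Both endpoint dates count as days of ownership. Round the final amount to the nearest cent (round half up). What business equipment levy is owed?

2033-06-08 to 2033-08-02: 56 days at 2.8% → $778,000 × 2.8% × 56/365 = $3,342.2027
2033-08-03 to 2033-08-15: 13 days at 3.55% → $778,000 × 3.55% × 13/365 = $983.6904
Total = $4,325.8932

$4,325.89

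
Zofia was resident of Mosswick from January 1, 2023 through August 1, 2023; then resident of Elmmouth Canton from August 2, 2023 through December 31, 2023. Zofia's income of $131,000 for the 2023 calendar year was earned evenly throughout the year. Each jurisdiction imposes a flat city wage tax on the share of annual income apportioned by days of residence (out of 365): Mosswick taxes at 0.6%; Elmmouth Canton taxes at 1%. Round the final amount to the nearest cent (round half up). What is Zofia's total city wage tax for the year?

$1,004.21

Mosswick, January 1 – August 1, 2023: 213 days → $131,000 × 0.6% × 213/365 = $458.6795
Elmmouth Canton, August 2 – December 31, 2023: 152 days → $131,000 × 1% × 152/365 = $545.5342
Total = $1,004.2137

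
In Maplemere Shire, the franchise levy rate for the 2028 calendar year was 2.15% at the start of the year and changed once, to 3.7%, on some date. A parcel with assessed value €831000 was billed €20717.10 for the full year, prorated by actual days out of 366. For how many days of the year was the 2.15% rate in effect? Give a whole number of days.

285 days

Let d = days at the first rate; then 366 − d days at the second rate.
€831000 × [2.15%·d + 3.7%·(366−d)] / 366 = €20717.10
Solving gives d = 285, so the new rate took effect on 12 Oct 2028.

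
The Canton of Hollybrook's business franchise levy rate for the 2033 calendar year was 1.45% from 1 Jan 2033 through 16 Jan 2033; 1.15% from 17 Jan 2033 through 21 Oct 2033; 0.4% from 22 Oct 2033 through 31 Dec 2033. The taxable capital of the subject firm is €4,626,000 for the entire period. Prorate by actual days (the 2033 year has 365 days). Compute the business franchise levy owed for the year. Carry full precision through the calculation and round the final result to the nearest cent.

€47,058.46

1 Jan – 16 Jan 2033: 16 days at 1.45% → €4,626,000 × 1.45% × 16/365 = €2,940.3616
17 Jan – 21 Oct 2033: 278 days at 1.15% → €4,626,000 × 1.15% × 278/365 = €40,518.6904
22 Oct – 31 Dec 2033: 71 days at 0.4% → €4,626,000 × 0.4% × 71/365 = €3,599.4082
Total = €47,058.4603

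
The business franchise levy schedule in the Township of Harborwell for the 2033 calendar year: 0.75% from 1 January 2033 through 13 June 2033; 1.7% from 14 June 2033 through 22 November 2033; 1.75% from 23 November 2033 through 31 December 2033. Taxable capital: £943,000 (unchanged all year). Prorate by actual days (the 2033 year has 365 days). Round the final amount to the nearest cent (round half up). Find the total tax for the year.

1 January – 13 June 2033: 164 days at 0.75% → £943,000 × 0.75% × 164/365 = £3,177.7808
14 June – 22 November 2033: 162 days at 1.7% → £943,000 × 1.7% × 162/365 = £7,115.1288
23 November – 31 December 2033: 39 days at 1.75% → £943,000 × 1.75% × 39/365 = £1,763.2808
Total = £12,056.1904

£12,056.19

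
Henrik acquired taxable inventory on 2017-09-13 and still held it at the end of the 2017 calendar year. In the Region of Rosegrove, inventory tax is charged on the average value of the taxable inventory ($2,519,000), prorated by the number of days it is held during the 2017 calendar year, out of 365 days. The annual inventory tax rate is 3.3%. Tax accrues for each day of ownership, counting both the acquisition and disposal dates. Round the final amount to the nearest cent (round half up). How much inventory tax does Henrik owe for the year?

$25,051.97

Days held (2017-09-13 to 2017-12-31): 110 out of 365
Tax = $2,519,000 × 3.3% × 110/365 = $25,051.9726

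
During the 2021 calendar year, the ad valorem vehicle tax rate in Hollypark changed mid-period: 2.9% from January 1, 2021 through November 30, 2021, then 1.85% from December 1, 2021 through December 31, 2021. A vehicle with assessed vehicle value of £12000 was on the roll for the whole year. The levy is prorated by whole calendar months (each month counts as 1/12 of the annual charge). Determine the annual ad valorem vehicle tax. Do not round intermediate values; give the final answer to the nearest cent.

January 1 – November 30, 2021: 11 months at 2.9% → £12000 × 2.9% × 11/12 = £319.0000
December 1 – December 31, 2021: 1 month at 1.85% → £12000 × 1.85% × 1/12 = £18.5000
Total = £337.5000

£337.50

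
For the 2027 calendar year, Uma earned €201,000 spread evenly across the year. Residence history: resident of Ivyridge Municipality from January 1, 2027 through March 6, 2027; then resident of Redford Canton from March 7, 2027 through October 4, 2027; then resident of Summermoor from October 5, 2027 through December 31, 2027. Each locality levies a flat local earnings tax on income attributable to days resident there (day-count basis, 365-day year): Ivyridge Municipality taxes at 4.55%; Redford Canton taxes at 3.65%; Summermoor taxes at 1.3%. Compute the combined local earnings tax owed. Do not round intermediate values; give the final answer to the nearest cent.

€6,519.83

Ivyridge Municipality, January 1 – March 6, 2027: 65 days → €201,000 × 4.55% × 65/365 = €1,628.6507
Redford Canton, March 7 – October 4, 2027: 212 days → €201,000 × 3.65% × 212/365 = €4,261.2000
Summermoor, October 5 – December 31, 2027: 88 days → €201,000 × 1.3% × 88/365 = €629.9836
Total = €6,519.8342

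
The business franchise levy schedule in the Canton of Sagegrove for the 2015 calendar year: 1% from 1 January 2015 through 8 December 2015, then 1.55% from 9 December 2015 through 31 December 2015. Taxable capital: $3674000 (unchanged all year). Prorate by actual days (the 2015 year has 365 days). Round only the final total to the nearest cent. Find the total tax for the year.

1 January – 8 December 2015: 342 days at 1% → $3674000 × 1% × 342/365 = $34424.8767
9 December – 31 December 2015: 23 days at 1.55% → $3674000 × 1.55% × 23/365 = $3588.4411
Total = $38013.3178

$38013.32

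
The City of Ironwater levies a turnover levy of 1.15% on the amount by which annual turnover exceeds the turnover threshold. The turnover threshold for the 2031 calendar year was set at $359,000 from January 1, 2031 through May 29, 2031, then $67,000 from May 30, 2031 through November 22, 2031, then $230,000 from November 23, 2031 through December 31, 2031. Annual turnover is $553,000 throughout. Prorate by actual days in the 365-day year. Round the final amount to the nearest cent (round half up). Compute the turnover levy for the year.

January 1 – May 29, 2031: 149 days, exemption $359,000 → ($553,000 − $359,000) × 1.15% × 149/365 = $910.7370
May 30 – November 22, 2031: 177 days, exemption $67,000 → ($553,000 − $67,000) × 1.15% × 177/365 = $2,710.2822
November 23 – December 31, 2031: 39 days, exemption $230,000 → ($553,000 − $230,000) × 1.15% × 39/365 = $396.8918
Total = $4,017.9110

$4,017.91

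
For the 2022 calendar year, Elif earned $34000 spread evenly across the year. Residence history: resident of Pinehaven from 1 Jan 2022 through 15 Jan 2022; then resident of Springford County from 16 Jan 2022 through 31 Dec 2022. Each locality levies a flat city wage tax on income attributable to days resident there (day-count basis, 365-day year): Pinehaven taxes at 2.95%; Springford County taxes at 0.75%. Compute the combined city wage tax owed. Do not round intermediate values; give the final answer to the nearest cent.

$285.74

Pinehaven, 1 Jan – 15 Jan 2022: 15 days → $34000 × 2.95% × 15/365 = $41.2192
Springford County, 16 Jan – 31 Dec 2022: 350 days → $34000 × 0.75% × 350/365 = $244.5205
Total = $285.7397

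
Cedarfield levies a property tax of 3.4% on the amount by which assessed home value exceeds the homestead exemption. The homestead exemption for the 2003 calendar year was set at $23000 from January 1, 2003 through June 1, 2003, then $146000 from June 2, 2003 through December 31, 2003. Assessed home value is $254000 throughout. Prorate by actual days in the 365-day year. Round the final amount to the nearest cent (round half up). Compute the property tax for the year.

$5413.55

January 1 – June 1, 2003: 152 days, exemption $23000 → ($254000 − $23000) × 3.4% × 152/365 = $3270.7068
June 2 – December 31, 2003: 213 days, exemption $146000 → ($254000 − $146000) × 3.4% × 213/365 = $2142.8384
Total = $5413.5452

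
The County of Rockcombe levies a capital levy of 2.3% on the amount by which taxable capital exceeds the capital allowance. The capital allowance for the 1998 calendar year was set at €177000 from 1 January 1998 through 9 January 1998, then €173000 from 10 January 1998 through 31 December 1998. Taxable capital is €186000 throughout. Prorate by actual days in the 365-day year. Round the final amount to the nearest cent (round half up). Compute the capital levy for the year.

1 January – 9 January 1998: 9 days, exemption €177000 → (€186000 − €177000) × 2.3% × 9/365 = €5.1041
10 January – 31 December 1998: 356 days, exemption €173000 → (€186000 − €173000) × 2.3% × 356/365 = €291.6274
Total = €296.7315

€296.73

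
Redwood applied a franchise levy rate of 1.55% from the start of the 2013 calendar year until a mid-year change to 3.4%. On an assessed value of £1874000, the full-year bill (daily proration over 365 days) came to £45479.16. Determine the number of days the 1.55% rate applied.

Let d = days at the first rate; then 365 − d days at the second rate.
£1874000 × [1.55%·d + 3.4%·(365−d)] / 365 = £45479.16
Solving gives d = 192, so the new rate took effect on 12 Jul 2013.

192 days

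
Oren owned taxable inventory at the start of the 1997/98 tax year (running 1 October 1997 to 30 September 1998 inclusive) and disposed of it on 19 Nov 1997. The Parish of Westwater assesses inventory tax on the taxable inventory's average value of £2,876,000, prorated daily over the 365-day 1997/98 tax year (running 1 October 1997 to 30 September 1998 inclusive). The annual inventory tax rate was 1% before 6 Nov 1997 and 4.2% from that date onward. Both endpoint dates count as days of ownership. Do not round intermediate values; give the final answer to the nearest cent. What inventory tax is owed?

1 Oct – 5 Nov 1997: 36 days at 1% → £2,876,000 × 1% × 36/365 = £2,836.6027
6 Nov – 19 Nov 1997: 14 days at 4.2% → £2,876,000 × 4.2% × 14/365 = £4,633.1178
Total = £7,469.7205

£7,469.72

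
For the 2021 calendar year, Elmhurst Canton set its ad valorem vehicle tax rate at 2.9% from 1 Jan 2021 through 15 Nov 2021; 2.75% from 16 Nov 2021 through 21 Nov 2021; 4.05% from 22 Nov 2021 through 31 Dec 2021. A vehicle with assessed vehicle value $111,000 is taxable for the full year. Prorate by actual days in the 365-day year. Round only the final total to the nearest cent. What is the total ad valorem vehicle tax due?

1 Jan – 15 Nov 2021: 319 days at 2.9% → $111,000 × 2.9% × 319/365 = $2,813.3178
16 Nov – 21 Nov 2021: 6 days at 2.75% → $111,000 × 2.75% × 6/365 = $50.1781
22 Nov – 31 Dec 2021: 40 days at 4.05% → $111,000 × 4.05% × 40/365 = $492.6575
Total = $3,356.1534

$3,356.15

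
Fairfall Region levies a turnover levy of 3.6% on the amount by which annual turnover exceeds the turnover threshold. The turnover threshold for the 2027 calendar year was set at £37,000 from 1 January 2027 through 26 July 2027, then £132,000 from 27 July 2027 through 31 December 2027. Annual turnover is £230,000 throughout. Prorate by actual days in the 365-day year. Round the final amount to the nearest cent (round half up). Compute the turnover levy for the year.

£5,467.56

1 January – 26 July 2027: 207 days, exemption £37,000 → (£230,000 − £37,000) × 3.6% × 207/365 = £3,940.3726
27 July – 31 December 2027: 158 days, exemption £132,000 → (£230,000 − £132,000) × 3.6% × 158/365 = £1,527.1890
Total = £5,467.5616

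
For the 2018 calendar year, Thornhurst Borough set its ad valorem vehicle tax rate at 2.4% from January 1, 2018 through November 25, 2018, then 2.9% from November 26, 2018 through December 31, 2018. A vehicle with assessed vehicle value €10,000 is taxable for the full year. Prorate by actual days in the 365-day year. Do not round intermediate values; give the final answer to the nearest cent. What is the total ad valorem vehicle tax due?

January 1 – November 25, 2018: 329 days at 2.4% → €10,000 × 2.4% × 329/365 = €216.3288
November 26 – December 31, 2018: 36 days at 2.9% → €10,000 × 2.9% × 36/365 = €28.6027
Total = €244.9315

€244.93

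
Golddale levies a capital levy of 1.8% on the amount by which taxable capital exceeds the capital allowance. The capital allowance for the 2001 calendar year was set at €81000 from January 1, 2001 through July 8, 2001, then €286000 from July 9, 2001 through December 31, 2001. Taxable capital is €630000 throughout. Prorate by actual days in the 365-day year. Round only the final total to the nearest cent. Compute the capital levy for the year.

January 1 – July 8, 2001: 189 days, exemption €81000 → (€630000 − €81000) × 1.8% × 189/365 = €5116.9808
July 9 – December 31, 2001: 176 days, exemption €286000 → (€630000 − €286000) × 1.8% × 176/365 = €2985.7315
Total = €8102.7123

€8102.71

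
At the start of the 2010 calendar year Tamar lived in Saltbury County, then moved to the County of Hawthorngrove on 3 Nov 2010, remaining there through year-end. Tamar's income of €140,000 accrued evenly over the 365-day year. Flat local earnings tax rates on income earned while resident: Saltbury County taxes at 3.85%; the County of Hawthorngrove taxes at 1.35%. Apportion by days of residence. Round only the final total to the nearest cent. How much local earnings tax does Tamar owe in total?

€4,824.25

Saltbury County, 1 Jan – 2 Nov 2010: 306 days → €140,000 × 3.85% × 306/365 = €4,518.7397
The County of Hawthorngrove, 3 Nov – 31 Dec 2010: 59 days → €140,000 × 1.35% × 59/365 = €305.5068
Total = €4,824.2466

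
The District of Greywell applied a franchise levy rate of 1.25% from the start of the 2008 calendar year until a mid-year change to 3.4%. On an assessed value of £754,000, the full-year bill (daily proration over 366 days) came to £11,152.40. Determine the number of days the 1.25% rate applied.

Let d = days at the first rate; then 366 − d days at the second rate.
£754,000 × [1.25%·d + 3.4%·(366−d)] / 366 = £11,152.40
Solving gives d = 327, so the new rate took effect on 23 Nov 2008.

327 days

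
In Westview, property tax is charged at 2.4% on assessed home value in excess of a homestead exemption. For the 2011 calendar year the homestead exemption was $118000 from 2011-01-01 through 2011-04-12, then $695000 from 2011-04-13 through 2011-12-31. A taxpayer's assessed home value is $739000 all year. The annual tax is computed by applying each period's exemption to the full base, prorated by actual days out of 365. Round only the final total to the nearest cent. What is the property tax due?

$4925.85

2011-01-01 to 2011-04-12: 102 days, exemption $118000 → ($739000 − $118000) × 2.4% × 102/365 = $4164.9534
2011-04-13 to 2011-12-31: 263 days, exemption $695000 → ($739000 − $695000) × 2.4% × 263/365 = $760.8986
Total = $4925.8521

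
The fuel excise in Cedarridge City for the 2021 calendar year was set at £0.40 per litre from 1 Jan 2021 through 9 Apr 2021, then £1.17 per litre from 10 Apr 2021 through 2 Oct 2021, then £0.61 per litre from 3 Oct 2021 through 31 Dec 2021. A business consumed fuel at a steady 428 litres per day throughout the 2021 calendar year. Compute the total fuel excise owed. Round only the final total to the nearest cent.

£128579.76

1 Jan – 9 Apr 2021: 99 days × 428 litres/day = 42,372 litres at £0.40/litre → £16948.80
10 Apr – 2 Oct 2021: 176 days × 428 litres/day = 75,328 litres at £1.17/litre → £88133.76
3 Oct – 31 Dec 2021: 90 days × 428 litres/day = 38,520 litres at £0.61/litre → £23497.20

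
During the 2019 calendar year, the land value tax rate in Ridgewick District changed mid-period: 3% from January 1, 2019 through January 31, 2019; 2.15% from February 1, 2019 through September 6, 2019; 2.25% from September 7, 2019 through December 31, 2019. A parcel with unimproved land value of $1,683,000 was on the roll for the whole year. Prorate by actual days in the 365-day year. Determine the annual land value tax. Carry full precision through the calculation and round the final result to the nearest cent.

$37,934.36

January 1 – January 31, 2019: 31 days at 3% → $1,683,000 × 3% × 31/365 = $4,288.1918
February 1 – September 6, 2019: 218 days at 2.15% → $1,683,000 × 2.15% × 218/365 = $21,611.5644
September 7 – December 31, 2019: 116 days at 2.25% → $1,683,000 × 2.25% × 116/365 = $12,034.6027
Total = $37,934.3589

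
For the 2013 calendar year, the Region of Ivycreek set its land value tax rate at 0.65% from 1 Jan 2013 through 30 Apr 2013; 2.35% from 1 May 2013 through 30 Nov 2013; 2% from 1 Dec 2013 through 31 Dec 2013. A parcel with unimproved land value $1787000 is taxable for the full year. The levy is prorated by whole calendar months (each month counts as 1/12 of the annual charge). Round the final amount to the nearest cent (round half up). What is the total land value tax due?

$31346.96

1 Jan – 30 Apr 2013: 4 months at 0.65% → $1787000 × 0.65% × 4/12 = $3871.8333
1 May – 30 Nov 2013: 7 months at 2.35% → $1787000 × 2.35% × 7/12 = $24496.7917
1 Dec – 31 Dec 2013: 1 month at 2% → $1787000 × 2% × 1/12 = $2978.3333
Total = $31346.9583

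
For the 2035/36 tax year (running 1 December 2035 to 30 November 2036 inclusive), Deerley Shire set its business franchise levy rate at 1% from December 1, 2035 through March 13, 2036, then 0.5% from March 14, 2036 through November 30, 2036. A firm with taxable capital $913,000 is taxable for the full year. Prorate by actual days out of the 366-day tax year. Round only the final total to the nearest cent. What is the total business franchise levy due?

December 1, 2035 – March 13, 2036: 104 days at 1% → $913,000 × 1% × 104/366 = $2,594.3169
March 14 – November 30, 2036: 262 days at 0.5% → $913,000 × 0.5% × 262/366 = $3,267.8415
Total = $5,862.1585

$5,862.16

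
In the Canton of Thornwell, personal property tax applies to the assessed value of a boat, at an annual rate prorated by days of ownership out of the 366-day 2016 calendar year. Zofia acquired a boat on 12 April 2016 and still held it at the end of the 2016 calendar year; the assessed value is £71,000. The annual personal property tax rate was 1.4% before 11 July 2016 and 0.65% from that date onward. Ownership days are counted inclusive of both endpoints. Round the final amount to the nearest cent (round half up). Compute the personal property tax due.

12 April – 10 July 2016: 90 days at 1.4% → £71,000 × 1.4% × 90/366 = £244.4262
11 July – 31 December 2016: 174 days at 0.65% → £71,000 × 0.65% × 174/366 = £219.4016
Total = £463.8279

£463.83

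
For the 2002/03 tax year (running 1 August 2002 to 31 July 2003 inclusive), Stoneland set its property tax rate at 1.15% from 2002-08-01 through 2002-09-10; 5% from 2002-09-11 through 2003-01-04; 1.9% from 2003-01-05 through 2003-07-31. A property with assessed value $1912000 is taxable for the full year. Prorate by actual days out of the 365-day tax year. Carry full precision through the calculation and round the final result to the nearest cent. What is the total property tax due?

$53554.33

2002-08-01 to 2002-09-10: 41 days at 1.15% → $1912000 × 1.15% × 41/365 = $2469.8849
2002-09-11 to 2003-01-04: 116 days at 5% → $1912000 × 5% × 116/365 = $30382.4658
2003-01-05 to 2003-07-31: 208 days at 1.9% → $1912000 × 1.9% × 208/365 = $20701.9836
Total = $53554.3342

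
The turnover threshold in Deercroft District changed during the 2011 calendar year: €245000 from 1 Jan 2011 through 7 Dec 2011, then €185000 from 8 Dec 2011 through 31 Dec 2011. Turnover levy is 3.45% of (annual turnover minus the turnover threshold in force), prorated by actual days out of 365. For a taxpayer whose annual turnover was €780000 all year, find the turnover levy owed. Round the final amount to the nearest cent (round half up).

€18593.61

1 Jan – 7 Dec 2011: 341 days, exemption €245000 → (€780000 − €245000) × 3.45% × 341/365 = €17243.8562
8 Dec – 31 Dec 2011: 24 days, exemption €185000 → (€780000 − €185000) × 3.45% × 24/365 = €1349.7534
Total = €18593.6096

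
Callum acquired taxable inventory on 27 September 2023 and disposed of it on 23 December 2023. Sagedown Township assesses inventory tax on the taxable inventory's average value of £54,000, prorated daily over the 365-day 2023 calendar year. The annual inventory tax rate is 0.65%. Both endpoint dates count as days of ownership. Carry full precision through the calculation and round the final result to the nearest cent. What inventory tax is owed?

£84.62

Days held (27 September – 23 December 2023): 88 out of 365
Tax = £54,000 × 0.65% × 88/365 = £84.6247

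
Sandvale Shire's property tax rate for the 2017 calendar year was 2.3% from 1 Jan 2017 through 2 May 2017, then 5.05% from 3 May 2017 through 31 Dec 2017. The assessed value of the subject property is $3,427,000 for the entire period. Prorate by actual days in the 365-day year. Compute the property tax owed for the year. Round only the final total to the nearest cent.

1 Jan – 2 May 2017: 122 days at 2.3% → $3,427,000 × 2.3% × 122/365 = $26,345.6493
3 May – 31 Dec 2017: 243 days at 5.05% → $3,427,000 × 5.05% × 243/365 = $115,217.6178
Total = $141,563.2671

$141,563.27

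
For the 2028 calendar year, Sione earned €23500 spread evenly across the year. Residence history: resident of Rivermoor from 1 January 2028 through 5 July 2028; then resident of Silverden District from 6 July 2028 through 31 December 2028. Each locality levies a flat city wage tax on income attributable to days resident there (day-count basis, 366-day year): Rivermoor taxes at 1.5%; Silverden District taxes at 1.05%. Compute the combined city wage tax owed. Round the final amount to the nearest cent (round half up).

€300.78

Rivermoor, 1 January – 5 July 2028: 187 days → €23500 × 1.5% × 187/366 = €180.1025
Silverden District, 6 July – 31 December 2028: 179 days → €23500 × 1.05% × 179/366 = €120.6783
Total = €300.7807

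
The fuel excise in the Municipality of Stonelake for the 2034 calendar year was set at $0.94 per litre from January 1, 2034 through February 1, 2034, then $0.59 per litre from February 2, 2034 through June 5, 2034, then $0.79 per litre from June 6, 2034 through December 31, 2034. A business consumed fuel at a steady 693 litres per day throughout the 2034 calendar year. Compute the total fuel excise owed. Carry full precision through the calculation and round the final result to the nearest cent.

January 1 – February 1, 2034: 32 days × 693 litres/day = 22,176 litres at $0.94/litre → $20,845.44
February 2 – June 5, 2034: 124 days × 693 litres/day = 85,932 litres at $0.59/litre → $50,699.88
June 6 – December 31, 2034: 209 days × 693 litres/day = 144,837 litres at $0.79/litre → $114,421.23

$185,966.55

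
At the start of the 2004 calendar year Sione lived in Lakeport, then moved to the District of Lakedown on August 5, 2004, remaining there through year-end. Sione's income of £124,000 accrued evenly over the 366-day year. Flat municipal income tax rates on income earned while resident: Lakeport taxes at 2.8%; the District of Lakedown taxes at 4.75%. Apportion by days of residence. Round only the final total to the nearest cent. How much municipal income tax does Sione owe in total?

Lakeport, January 1 – August 4, 2004: 217 days → £124,000 × 2.8% × 217/366 = £2,058.5355
The District of Lakedown, August 5 – December 31, 2004: 149 days → £124,000 × 4.75% × 149/366 = £2,397.8415
Total = £4,456.3770

£4,456.38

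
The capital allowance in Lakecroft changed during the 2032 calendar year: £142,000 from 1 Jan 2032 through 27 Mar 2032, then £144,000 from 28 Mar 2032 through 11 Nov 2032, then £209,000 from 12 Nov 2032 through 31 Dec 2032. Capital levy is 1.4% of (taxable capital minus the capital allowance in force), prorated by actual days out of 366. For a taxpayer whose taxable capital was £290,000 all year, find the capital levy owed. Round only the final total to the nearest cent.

£1,926.34

1 Jan – 27 Mar 2032: 87 days, exemption £142,000 → (£290,000 − £142,000) × 1.4% × 87/366 = £492.5246
28 Mar – 11 Nov 2032: 229 days, exemption £144,000 → (£290,000 − £144,000) × 1.4% × 229/366 = £1,278.8962
12 Nov – 31 Dec 2032: 50 days, exemption £209,000 → (£290,000 − £209,000) × 1.4% × 50/366 = £154.9180
Total = £1,926.3388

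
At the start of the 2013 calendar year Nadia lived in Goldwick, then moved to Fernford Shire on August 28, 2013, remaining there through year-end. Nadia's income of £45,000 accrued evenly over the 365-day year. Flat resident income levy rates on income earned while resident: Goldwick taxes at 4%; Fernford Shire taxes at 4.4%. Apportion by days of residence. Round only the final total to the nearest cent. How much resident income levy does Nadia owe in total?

£1,862.14

Goldwick, January 1 – August 27, 2013: 239 days → £45,000 × 4% × 239/365 = £1,178.6301
Fernford Shire, August 28 – December 31, 2013: 126 days → £45,000 × 4.4% × 126/365 = £683.5068
Total = £1,862.1370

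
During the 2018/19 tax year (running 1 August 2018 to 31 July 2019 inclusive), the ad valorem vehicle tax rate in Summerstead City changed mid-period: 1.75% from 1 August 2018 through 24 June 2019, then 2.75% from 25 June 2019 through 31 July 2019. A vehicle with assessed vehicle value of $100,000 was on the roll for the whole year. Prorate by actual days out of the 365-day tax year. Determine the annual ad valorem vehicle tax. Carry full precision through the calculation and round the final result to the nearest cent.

$1,851.37

1 August 2018 – 24 June 2019: 328 days at 1.75% → $100,000 × 1.75% × 328/365 = $1,572.6027
25 June – 31 July 2019: 37 days at 2.75% → $100,000 × 2.75% × 37/365 = $278.7671
Total = $1,851.3699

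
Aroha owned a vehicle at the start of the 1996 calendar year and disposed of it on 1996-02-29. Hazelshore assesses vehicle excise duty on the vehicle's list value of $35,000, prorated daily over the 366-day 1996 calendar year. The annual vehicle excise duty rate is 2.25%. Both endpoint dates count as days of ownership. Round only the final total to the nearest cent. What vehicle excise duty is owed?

$129.10

Days held (1996-01-01 to 1996-02-29): 60 out of 366
Tax = $35,000 × 2.25% × 60/366 = $129.0984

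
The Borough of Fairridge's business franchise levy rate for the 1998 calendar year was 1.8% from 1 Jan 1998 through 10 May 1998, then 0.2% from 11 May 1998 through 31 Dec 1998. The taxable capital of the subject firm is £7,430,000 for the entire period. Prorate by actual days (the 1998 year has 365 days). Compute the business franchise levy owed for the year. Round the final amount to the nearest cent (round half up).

£57,200.82

1 Jan – 10 May 1998: 130 days at 1.8% → £7,430,000 × 1.8% × 130/365 = £47,633.4247
11 May – 31 Dec 1998: 235 days at 0.2% → £7,430,000 × 0.2% × 235/365 = £9,567.3973
Total = £57,200.8219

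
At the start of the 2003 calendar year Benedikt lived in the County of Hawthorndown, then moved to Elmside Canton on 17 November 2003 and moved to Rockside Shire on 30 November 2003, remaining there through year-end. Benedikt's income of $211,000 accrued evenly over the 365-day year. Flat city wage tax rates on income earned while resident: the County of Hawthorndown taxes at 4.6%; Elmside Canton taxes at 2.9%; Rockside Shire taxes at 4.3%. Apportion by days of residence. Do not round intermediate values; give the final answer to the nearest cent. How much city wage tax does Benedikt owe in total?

The County of Hawthorndown, 1 January – 16 November 2003: 320 days → $211,000 × 4.6% × 320/365 = $8,509.3699
Elmside Canton, 17 November – 29 November 2003: 13 days → $211,000 × 2.9% × 13/365 = $217.9370
Rockside Shire, 30 November – 31 December 2003: 32 days → $211,000 × 4.3% × 32/365 = $795.4411
Total = $9,522.7479

$9,522.75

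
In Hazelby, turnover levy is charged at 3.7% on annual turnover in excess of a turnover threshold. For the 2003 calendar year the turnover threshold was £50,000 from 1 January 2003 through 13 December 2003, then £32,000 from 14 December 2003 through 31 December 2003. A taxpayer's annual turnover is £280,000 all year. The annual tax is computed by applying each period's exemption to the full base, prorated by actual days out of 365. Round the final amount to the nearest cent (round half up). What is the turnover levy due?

1 January – 13 December 2003: 347 days, exemption £50,000 → (£280,000 − £50,000) × 3.7% × 347/365 = £8,090.3288
14 December – 31 December 2003: 18 days, exemption £32,000 → (£280,000 − £32,000) × 3.7% × 18/365 = £452.5151
Total = £8,542.8438

£8,542.84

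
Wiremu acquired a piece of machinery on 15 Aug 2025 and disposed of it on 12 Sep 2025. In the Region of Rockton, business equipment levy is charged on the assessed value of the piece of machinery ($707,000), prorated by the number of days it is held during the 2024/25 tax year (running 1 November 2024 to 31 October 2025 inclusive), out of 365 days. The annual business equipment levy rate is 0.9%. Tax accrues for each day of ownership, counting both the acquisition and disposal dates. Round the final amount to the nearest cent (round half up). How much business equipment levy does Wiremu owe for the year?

$505.55

Days held (15 Aug – 12 Sep 2025): 29 out of 365
Tax = $707,000 × 0.9% × 29/365 = $505.5534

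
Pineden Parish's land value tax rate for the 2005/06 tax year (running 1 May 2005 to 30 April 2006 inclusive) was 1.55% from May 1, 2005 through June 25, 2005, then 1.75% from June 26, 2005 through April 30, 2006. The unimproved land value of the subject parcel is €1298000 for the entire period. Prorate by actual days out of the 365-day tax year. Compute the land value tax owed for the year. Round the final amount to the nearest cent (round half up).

€22316.71

May 1 – June 25, 2005: 56 days at 1.55% → €1298000 × 1.55% × 56/365 = €3086.7507
June 26, 2005 – April 30, 2006: 309 days at 1.75% → €1298000 × 1.75% × 309/365 = €19229.9589
Total = €22316.7096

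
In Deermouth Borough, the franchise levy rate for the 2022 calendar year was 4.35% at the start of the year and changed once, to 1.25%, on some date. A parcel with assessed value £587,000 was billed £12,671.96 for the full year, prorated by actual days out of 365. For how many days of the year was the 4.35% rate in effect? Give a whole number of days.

107 days

Let d = days at the first rate; then 365 − d days at the second rate.
£587,000 × [4.35%·d + 1.25%·(365−d)] / 365 = £12,671.96
Solving gives d = 107, so the new rate took effect on 18 Apr 2022.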